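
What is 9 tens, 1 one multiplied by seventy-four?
Convert 9 tens, 1 one (place-value notation) → 9×10 + 1 = 91 (decimal)
Convert seventy-four (English words) → 74 (decimal)
Compute 91 × 74 = 6734
6734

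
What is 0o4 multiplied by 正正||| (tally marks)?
Convert 0o4 (octal) → 4 (decimal)
Convert 正正||| (tally marks) → 5 + 5 + 3 = 13 (decimal)
Compute 4 × 13 = 52
52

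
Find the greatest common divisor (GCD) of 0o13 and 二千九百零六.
Convert 0o13 (octal) → 1×8 + 3 = 11 (decimal)
Convert 二千九百零六 (Chinese numeral) → 2×1000 + 9×100 + 6 = 2906 (decimal)
Compute gcd(11, 2906) = 1
1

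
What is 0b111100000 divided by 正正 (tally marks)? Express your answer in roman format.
Convert 0b111100000 (binary) → 256 + 128 + 64 + 32 = 480 (decimal)
Convert 正正 (tally marks) → 5 + 5 = 10 (decimal)
Compute 480 ÷ 10 = 48
Convert 48 (decimal) → 48 = 40 + 5 + 1 + 1 + 1 → XLVIII (Roman numeral)
XLVIII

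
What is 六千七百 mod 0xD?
Convert 六千七百 (Chinese numeral) → 6×1000 + 7×100 = 6700 (decimal)
Convert 0xD (hexadecimal) → 13 (decimal)
Compute 6700 mod 13 = 5
5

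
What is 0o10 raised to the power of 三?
Convert 0o10 (octal) → 1×8 = 8 (decimal)
Convert 三 (Chinese numeral) → 3 (decimal)
Compute 8 ^ 3 = 512
512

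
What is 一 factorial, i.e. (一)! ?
Convert 一 (Chinese numeral) → 1 (decimal)
Compute 1! = 1
1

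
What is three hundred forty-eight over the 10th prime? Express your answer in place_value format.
Convert three hundred forty-eight (English words) → 3×100 + 48 = 348 (decimal)
Convert the 10th prime (prime index) → 29 (decimal)
Compute 348 ÷ 29 = 12
Convert 12 (decimal) → 12 = 1×10 + 2 → 1 ten, 2 ones (place-value notation)
1 ten, 2 ones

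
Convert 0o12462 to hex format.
Convert 0o12462 (octal) → 1×4096 + 2×512 + 4×64 + 6×8 + 2 = 5426 (decimal)
Convert 5426 (decimal) → 5426 = 1×4096 + 5×256 + 3×16 + 2 → 0x1532 (hexadecimal)
0x1532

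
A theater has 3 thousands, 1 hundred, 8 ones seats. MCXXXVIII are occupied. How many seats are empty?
Convert 3 thousands, 1 hundred, 8 ones (place-value notation) → 3×1000 + 1×100 + 8 = 3108 (decimal)
Convert MCXXXVIII (Roman numeral) → 1000 + 100 + 10 + 10 + 10 + 5 + 1 + 1 + 1 = 1138 (decimal)
Compute 3108 - 1138 = 1970
1970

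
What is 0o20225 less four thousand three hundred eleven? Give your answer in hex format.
Convert 0o20225 (octal) → 2×4096 + 2×64 + 2×8 + 5 = 8341 (decimal)
Convert four thousand three hundred eleven (English words) → 4×1000 + 3×100 + 11 = 4311 (decimal)
Compute 8341 - 4311 = 4030
Convert 4030 (decimal) → 4030 = 15×256 + 11×16 + 14 → 0xFBE (hexadecimal)
0xFBE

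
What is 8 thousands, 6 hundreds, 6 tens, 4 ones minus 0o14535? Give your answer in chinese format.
Convert 8 thousands, 6 hundreds, 6 tens, 4 ones (place-value notation) → 8×1000 + 6×100 + 6×10 + 4 = 8664 (decimal)
Convert 0o14535 (octal) → 1×4096 + 4×512 + 5×64 + 3×8 + 5 = 6493 (decimal)
Compute 8664 - 6493 = 2171
Convert 2171 (decimal) → 2171 = 2×1000 + 1×100 + 7×10 + 1 → 二千一百七十一 (Chinese numeral)
二千一百七十一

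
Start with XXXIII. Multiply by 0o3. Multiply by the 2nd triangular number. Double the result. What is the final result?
Convert XXXIII (Roman numeral) → 10 + 10 + 10 + 1 + 1 + 1 = 33 (decimal)
Start: 33
Convert 0o3 (octal) → 3 (decimal)
33 × 3 = 99
Convert the 2nd triangular number (triangular index) → 2×3/2 = 3 (decimal)
99 × 3 = 297
297 × 2 = 594
594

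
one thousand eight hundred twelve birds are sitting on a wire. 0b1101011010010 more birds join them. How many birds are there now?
Convert one thousand eight hundred twelve (English words) → 1×1000 + 8×100 + 12 = 1812 (decimal)
Convert 0b1101011010010 (binary) → 4096 + 2048 + 512 + 128 + 64 + 16 + 2 = 6866 (decimal)
Compute 1812 + 6866 = 8678
8678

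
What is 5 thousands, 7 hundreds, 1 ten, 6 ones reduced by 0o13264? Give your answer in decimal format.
Convert 5 thousands, 7 hundreds, 1 ten, 6 ones (place-value notation) → 5×1000 + 7×100 + 1×10 + 6 = 5716 (decimal)
Convert 0o13264 (octal) → 1×4096 + 3×512 + 2×64 + 6×8 + 4 = 5812 (decimal)
Compute 5716 - 5812 = -96
-96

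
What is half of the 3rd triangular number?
The 3rd triangular number = 3×4/2 = 6
Compute 6 ÷ 2 = 3
3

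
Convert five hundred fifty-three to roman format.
Convert five hundred fifty-three (English words) → 5×100 + 53 = 553 (decimal)
Convert 553 (decimal) → 553 = 500 + 50 + 1 + 1 + 1 → DLIII (Roman numeral)
DLIII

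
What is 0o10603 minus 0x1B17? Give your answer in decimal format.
Convert 0o10603 (octal) → 1×4096 + 6×64 + 3 = 4483 (decimal)
Convert 0x1B17 (hexadecimal) → 1×4096 + 11×256 + 1×16 + 7 = 6935 (decimal)
Compute 4483 - 6935 = -2452
-2452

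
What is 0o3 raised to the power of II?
Convert 0o3 (octal) → 3 (decimal)
Convert II (Roman numeral) → 1 + 1 = 2 (decimal)
Compute 3 ^ 2 = 9
9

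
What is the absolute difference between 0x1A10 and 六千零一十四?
Convert 0x1A10 (hexadecimal) → 1×4096 + 10×256 + 1×16 = 6672 (decimal)
Convert 六千零一十四 (Chinese numeral) → 6×1000 + 1×10 + 4 = 6014 (decimal)
Compute |6672 - 6014| = 658
658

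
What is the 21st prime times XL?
Convert the 21st prime (prime index) → 73 (decimal)
Convert XL (Roman numeral) → 40 (decimal)
Compute 73 × 40 = 2920
2920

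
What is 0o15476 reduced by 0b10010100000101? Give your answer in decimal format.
Convert 0o15476 (octal) → 1×4096 + 5×512 + 4×64 + 7×8 + 6 = 6974 (decimal)
Convert 0b10010100000101 (binary) → 8192 + 1024 + 256 + 4 + 1 = 9477 (decimal)
Compute 6974 - 9477 = -2503
-2503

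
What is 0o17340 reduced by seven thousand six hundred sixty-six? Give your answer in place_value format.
Convert 0o17340 (octal) → 1×4096 + 7×512 + 3×64 + 4×8 = 7904 (decimal)
Convert seven thousand six hundred sixty-six (English words) → 7×1000 + 6×100 + 66 = 7666 (decimal)
Compute 7904 - 7666 = 238
Convert 238 (decimal) → 238 = 2×100 + 3×10 + 8 → 2 hundreds, 3 tens, 8 ones (place-value notation)
2 hundreds, 3 tens, 8 ones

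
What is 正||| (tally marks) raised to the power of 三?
Convert 正||| (tally marks) → 5 + 3 = 8 (decimal)
Convert 三 (Chinese numeral) → 3 (decimal)
Compute 8 ^ 3 = 512
512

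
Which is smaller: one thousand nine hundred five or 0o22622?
Convert one thousand nine hundred five (English words) → 1×1000 + 9×100 + 5 = 1905 (decimal)
Convert 0o22622 (octal) → 2×4096 + 2×512 + 6×64 + 2×8 + 2 = 9618 (decimal)
Compare 1905 vs 9618: smaller = 1905
1905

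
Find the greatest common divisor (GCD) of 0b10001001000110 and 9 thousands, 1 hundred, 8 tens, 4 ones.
Convert 0b10001001000110 (binary) → 8192 + 512 + 64 + 4 + 2 = 8774 (decimal)
Convert 9 thousands, 1 hundred, 8 tens, 4 ones (place-value notation) → 9×1000 + 1×100 + 8×10 + 4 = 9184 (decimal)
Compute gcd(8774, 9184) = 82
82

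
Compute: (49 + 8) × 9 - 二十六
Convert 二十六 (Chinese numeral) → 2×10 + 6 = 26 (decimal)
Expression in decimal: (49 + 8) × 9 - 26
Parentheses first: 49 + 8 = 57
Multiply: 57 × 9 = 513
Subtract: 513 - 26 = 487
487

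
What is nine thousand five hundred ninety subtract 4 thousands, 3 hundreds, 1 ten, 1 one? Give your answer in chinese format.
Convert nine thousand five hundred ninety (English words) → 9×1000 + 5×100 + 90 = 9590 (decimal)
Convert 4 thousands, 3 hundreds, 1 ten, 1 one (place-value notation) → 4×1000 + 3×100 + 1×10 + 1 = 4311 (decimal)
Compute 9590 - 4311 = 5279
Convert 5279 (decimal) → 5279 = 5×1000 + 2×100 + 7×10 + 9 → 五千二百七十九 (Chinese numeral)
五千二百七十九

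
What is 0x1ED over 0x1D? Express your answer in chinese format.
Convert 0x1ED (hexadecimal) → 1×256 + 14×16 + 13 = 493 (decimal)
Convert 0x1D (hexadecimal) → 1×16 + 13 = 29 (decimal)
Compute 493 ÷ 29 = 17
Convert 17 (decimal) → 17 = 1×10 + 7 → 十七 (Chinese numeral)
十七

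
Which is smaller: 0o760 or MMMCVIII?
Convert 0o760 (octal) → 7×64 + 6×8 = 496 (decimal)
Convert MMMCVIII (Roman numeral) → 1000 + 1000 + 1000 + 100 + 5 + 1 + 1 + 1 = 3108 (decimal)
Compare 496 vs 3108: smaller = 496
496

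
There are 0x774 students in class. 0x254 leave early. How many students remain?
Convert 0x774 (hexadecimal) → 7×256 + 7×16 + 4 = 1908 (decimal)
Convert 0x254 (hexadecimal) → 2×256 + 5×16 + 4 = 596 (decimal)
Compute 1908 - 596 = 1312
1312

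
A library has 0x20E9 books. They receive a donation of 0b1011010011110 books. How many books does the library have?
Convert 0x20E9 (hexadecimal) → 2×4096 + 14×16 + 9 = 8425 (decimal)
Convert 0b1011010011110 (binary) → 4096 + 1024 + 512 + 128 + 16 + 8 + 4 + 2 = 5790 (decimal)
Compute 8425 + 5790 = 14215
14215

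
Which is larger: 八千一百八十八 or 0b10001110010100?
Convert 八千一百八十八 (Chinese numeral) → 8×1000 + 1×100 + 8×10 + 8 = 8188 (decimal)
Convert 0b10001110010100 (binary) → 8192 + 512 + 256 + 128 + 16 + 4 = 9108 (decimal)
Compare 8188 vs 9108: larger = 9108
9108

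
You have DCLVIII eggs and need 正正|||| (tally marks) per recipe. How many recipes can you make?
Convert DCLVIII (Roman numeral) → 500 + 100 + 50 + 5 + 1 + 1 + 1 = 658 (decimal)
Convert 正正|||| (tally marks) → 5 + 5 + 4 = 14 (decimal)
Compute 658 ÷ 14 = 47
47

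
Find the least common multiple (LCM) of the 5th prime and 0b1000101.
Convert the 5th prime (prime index) → 11 (decimal)
Convert 0b1000101 (binary) → 64 + 4 + 1 = 69 (decimal)
Compute lcm(11, 69) = 759
759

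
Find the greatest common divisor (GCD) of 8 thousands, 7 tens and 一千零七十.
Convert 8 thousands, 7 tens (place-value notation) → 8×1000 + 7×10 = 8070 (decimal)
Convert 一千零七十 (Chinese numeral) → 1×1000 + 7×10 = 1070 (decimal)
Compute gcd(8070, 1070) = 10
10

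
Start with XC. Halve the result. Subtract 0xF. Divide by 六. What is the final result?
Convert XC (Roman numeral) → 90 (decimal)
Start: 90
90 ÷ 2 = 45
Convert 0xF (hexadecimal) → 15 (decimal)
45 - 15 = 30
Convert 六 (Chinese numeral) → 6 (decimal)
30 ÷ 6 = 5
5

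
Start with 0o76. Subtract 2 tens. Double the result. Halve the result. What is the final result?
Convert 0o76 (octal) → 7×8 + 6 = 62 (decimal)
Start: 62
Convert 2 tens (place-value notation) → 2×10 = 20 (decimal)
62 - 20 = 42
42 × 2 = 84
84 ÷ 2 = 42
42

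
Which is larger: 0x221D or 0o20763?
Convert 0x221D (hexadecimal) → 2×4096 + 2×256 + 1×16 + 13 = 8733 (decimal)
Convert 0o20763 (octal) → 2×4096 + 7×64 + 6×8 + 3 = 8691 (decimal)
Compare 8733 vs 8691: larger = 8733
8733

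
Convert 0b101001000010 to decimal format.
Convert 0b101001000010 (binary) → 2048 + 512 + 64 + 2 = 2626 (decimal)
2626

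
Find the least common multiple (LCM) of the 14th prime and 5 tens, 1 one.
Convert the 14th prime (prime index) → 43 (decimal)
Convert 5 tens, 1 one (place-value notation) → 5×10 + 1 = 51 (decimal)
Compute lcm(43, 51) = 2193
2193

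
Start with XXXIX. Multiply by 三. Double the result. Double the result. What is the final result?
Convert XXXIX (Roman numeral) → 10 + 10 + 10 + 9 = 39 (decimal)
Start: 39
Convert 三 (Chinese numeral) → 3 (decimal)
39 × 3 = 117
117 × 2 = 234
234 × 2 = 468
468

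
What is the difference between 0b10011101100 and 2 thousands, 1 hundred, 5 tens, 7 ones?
Convert 0b10011101100 (binary) → 1024 + 128 + 64 + 32 + 8 + 4 = 1260 (decimal)
Convert 2 thousands, 1 hundred, 5 tens, 7 ones (place-value notation) → 2×1000 + 1×100 + 5×10 + 7 = 2157 (decimal)
Difference: |1260 - 2157| = 897
897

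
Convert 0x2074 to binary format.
Convert 0x2074 (hexadecimal) → 2×4096 + 7×16 + 4 = 8308 (decimal)
Convert 8308 (decimal) → 8308 = 8192 + 64 + 32 + 16 + 4 → 0b10000001110100 (binary)
0b10000001110100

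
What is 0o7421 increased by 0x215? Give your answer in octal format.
Convert 0o7421 (octal) → 7×512 + 4×64 + 2×8 + 1 = 3857 (decimal)
Convert 0x215 (hexadecimal) → 2×256 + 1×16 + 5 = 533 (decimal)
Compute 3857 + 533 = 4390
Convert 4390 (decimal) → 4390 = 1×4096 + 4×64 + 4×8 + 6 → 0o10446 (octal)
0o10446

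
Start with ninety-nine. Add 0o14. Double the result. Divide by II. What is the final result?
Convert ninety-nine (English words) → 99 (decimal)
Start: 99
Convert 0o14 (octal) → 1×8 + 4 = 12 (decimal)
99 + 12 = 111
111 × 2 = 222
Convert II (Roman numeral) → 1 + 1 = 2 (decimal)
222 ÷ 2 = 111
111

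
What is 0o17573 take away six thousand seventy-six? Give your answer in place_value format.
Convert 0o17573 (octal) → 1×4096 + 7×512 + 5×64 + 7×8 + 3 = 8059 (decimal)
Convert six thousand seventy-six (English words) → 6×1000 + 76 = 6076 (decimal)
Compute 8059 - 6076 = 1983
Convert 1983 (decimal) → 1983 = 1×1000 + 9×100 + 8×10 + 3 → 1 thousand, 9 hundreds, 8 tens, 3 ones (place-value notation)
1 thousand, 9 hundreds, 8 tens, 3 ones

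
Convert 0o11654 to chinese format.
Convert 0o11654 (octal) → 1×4096 + 1×512 + 6×64 + 5×8 + 4 = 5036 (decimal)
Convert 5036 (decimal) → 5036 = 5×1000 + 3×10 + 6 → 五千零三十六 (Chinese numeral)
五千零三十六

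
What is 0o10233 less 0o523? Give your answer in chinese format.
Convert 0o10233 (octal) → 1×4096 + 2×64 + 3×8 + 3 = 4251 (decimal)
Convert 0o523 (octal) → 5×64 + 2×8 + 3 = 339 (decimal)
Compute 4251 - 339 = 3912
Convert 3912 (decimal) → 3912 = 3×1000 + 9×100 + 1×10 + 2 → 三千九百一十二 (Chinese numeral)
三千九百一十二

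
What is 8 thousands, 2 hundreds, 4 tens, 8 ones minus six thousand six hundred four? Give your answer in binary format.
Convert 8 thousands, 2 hundreds, 4 tens, 8 ones (place-value notation) → 8×1000 + 2×100 + 4×10 + 8 = 8248 (decimal)
Convert six thousand six hundred four (English words) → 6×1000 + 6×100 + 4 = 6604 (decimal)
Compute 8248 - 6604 = 1644
Convert 1644 (decimal) → 1644 = 1024 + 512 + 64 + 32 + 8 + 4 → 0b11001101100 (binary)
0b11001101100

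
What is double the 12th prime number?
The 12th prime number = 37
Compute 37 × 2 = 74
74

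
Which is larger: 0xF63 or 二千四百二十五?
Convert 0xF63 (hexadecimal) → 15×256 + 6×16 + 3 = 3939 (decimal)
Convert 二千四百二十五 (Chinese numeral) → 2×1000 + 4×100 + 2×10 + 5 = 2425 (decimal)
Compare 3939 vs 2425: larger = 3939
3939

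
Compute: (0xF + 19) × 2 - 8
Convert 0xF (hexadecimal) → 15 (decimal)
Expression in decimal: (15 + 19) × 2 - 8
Parentheses first: 15 + 19 = 34
Multiply: 34 × 2 = 68
Subtract: 68 - 8 = 60
60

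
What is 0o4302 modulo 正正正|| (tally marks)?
Convert 0o4302 (octal) → 4×512 + 3×64 + 2 = 2242 (decimal)
Convert 正正正|| (tally marks) → 5 + 5 + 5 + 2 = 17 (decimal)
Compute 2242 mod 17 = 15
15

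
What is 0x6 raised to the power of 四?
Convert 0x6 (hexadecimal) → 6 (decimal)
Convert 四 (Chinese numeral) → 4 (decimal)
Compute 6 ^ 4 = 1296
1296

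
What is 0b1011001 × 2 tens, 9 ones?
Convert 0b1011001 (binary) → 64 + 16 + 8 + 1 = 89 (decimal)
Convert 2 tens, 9 ones (place-value notation) → 2×10 + 9 = 29 (decimal)
Compute 89 × 29 = 2581
2581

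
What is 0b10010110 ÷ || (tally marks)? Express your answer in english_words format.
Convert 0b10010110 (binary) → 128 + 16 + 4 + 2 = 150 (decimal)
Convert || (tally marks) → 2 (decimal)
Compute 150 ÷ 2 = 75
Convert 75 (decimal) → seventy-five (English words)
seventy-five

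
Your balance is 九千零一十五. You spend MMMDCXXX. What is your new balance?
Convert 九千零一十五 (Chinese numeral) → 9×1000 + 1×10 + 5 = 9015 (decimal)
Convert MMMDCXXX (Roman numeral) → 1000 + 1000 + 1000 + 500 + 100 + 10 + 10 + 10 = 3630 (decimal)
Compute 9015 - 3630 = 5385
5385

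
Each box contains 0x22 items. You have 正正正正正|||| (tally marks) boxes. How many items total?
Convert 0x22 (hexadecimal) → 2×16 + 2 = 34 (decimal)
Convert 正正正正正|||| (tally marks) → 5 + 5 + 5 + 5 + 5 + 4 = 29 (decimal)
Compute 34 × 29 = 986
986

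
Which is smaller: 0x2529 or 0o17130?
Convert 0x2529 (hexadecimal) → 2×4096 + 5×256 + 2×16 + 9 = 9513 (decimal)
Convert 0o17130 (octal) → 1×4096 + 7×512 + 1×64 + 3×8 = 7768 (decimal)
Compare 9513 vs 7768: smaller = 7768
7768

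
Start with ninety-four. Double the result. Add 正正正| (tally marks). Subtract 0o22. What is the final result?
Convert ninety-four (English words) → 94 (decimal)
Start: 94
94 × 2 = 188
Convert 正正正| (tally marks) → 5 + 5 + 5 + 1 = 16 (decimal)
188 + 16 = 204
Convert 0o22 (octal) → 2×8 + 2 = 18 (decimal)
204 - 18 = 186
186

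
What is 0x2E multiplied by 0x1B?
Convert 0x2E (hexadecimal) → 2×16 + 14 = 46 (decimal)
Convert 0x1B (hexadecimal) → 1×16 + 11 = 27 (decimal)
Compute 46 × 27 = 1242
1242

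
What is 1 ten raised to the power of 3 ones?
Convert 1 ten (place-value notation) → 1×10 = 10 (decimal)
Convert 3 ones (place-value notation) → 3 (decimal)
Compute 10 ^ 3 = 1000
1000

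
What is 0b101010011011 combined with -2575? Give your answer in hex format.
Convert 0b101010011011 (binary) → 2048 + 512 + 128 + 16 + 8 + 2 + 1 = 2715 (decimal)
Compute 2715 + -2575 = 140
Convert 140 (decimal) → 140 = 8×16 + 12 → 0x8C (hexadecimal)
0x8C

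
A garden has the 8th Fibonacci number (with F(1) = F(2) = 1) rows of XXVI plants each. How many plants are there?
Convert XXVI (Roman numeral) → 10 + 10 + 5 + 1 = 26 (decimal)
Convert the 8th Fibonacci number (with F(1) = F(2) = 1) (Fibonacci index) → 1, 1, 2, 3, 5, 8, 13, 21 → 21 (decimal)
Compute 26 × 21 = 546
546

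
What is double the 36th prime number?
The 36th prime number = 151
Compute 151 × 2 = 302
302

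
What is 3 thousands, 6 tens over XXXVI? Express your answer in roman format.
Convert 3 thousands, 6 tens (place-value notation) → 3×1000 + 6×10 = 3060 (decimal)
Convert XXXVI (Roman numeral) → 10 + 10 + 10 + 5 + 1 = 36 (decimal)
Compute 3060 ÷ 36 = 85
Convert 85 (decimal) → 85 = 50 + 10 + 10 + 10 + 5 → LXXXV (Roman numeral)
LXXXV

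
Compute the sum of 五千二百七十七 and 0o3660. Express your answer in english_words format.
Convert 五千二百七十七 (Chinese numeral) → 5×1000 + 2×100 + 7×10 + 7 = 5277 (decimal)
Convert 0o3660 (octal) → 3×512 + 6×64 + 6×8 = 1968 (decimal)
Compute 5277 + 1968 = 7245
Convert 7245 (decimal) → 7245 = 7×1000 + 2×100 + 45 → seven thousand two hundred forty-five (English words)
seven thousand two hundred forty-five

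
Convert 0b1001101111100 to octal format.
Convert 0b1001101111100 (binary) → 4096 + 512 + 256 + 64 + 32 + 16 + 8 + 4 = 4988 (decimal)
Convert 4988 (decimal) → 4988 = 1×4096 + 1×512 + 5×64 + 7×8 + 4 → 0o11574 (octal)
0o11574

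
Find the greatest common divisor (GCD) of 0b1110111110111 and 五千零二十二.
Convert 0b1110111110111 (binary) → 4096 + 2048 + 1024 + 256 + 128 + 64 + 32 + 16 + 4 + 2 + 1 = 7671 (decimal)
Convert 五千零二十二 (Chinese numeral) → 5×1000 + 2×10 + 2 = 5022 (decimal)
Compute gcd(7671, 5022) = 3
3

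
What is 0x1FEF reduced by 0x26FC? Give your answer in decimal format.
Convert 0x1FEF (hexadecimal) → 1×4096 + 15×256 + 14×16 + 15 = 8175 (decimal)
Convert 0x26FC (hexadecimal) → 2×4096 + 6×256 + 15×16 + 12 = 9980 (decimal)
Compute 8175 - 9980 = -1805
-1805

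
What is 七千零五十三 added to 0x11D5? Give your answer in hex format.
Convert 七千零五十三 (Chinese numeral) → 7×1000 + 5×10 + 3 = 7053 (decimal)
Convert 0x11D5 (hexadecimal) → 1×4096 + 1×256 + 13×16 + 5 = 4565 (decimal)
Compute 7053 + 4565 = 11618
Convert 11618 (decimal) → 11618 = 2×4096 + 13×256 + 6×16 + 2 → 0x2D62 (hexadecimal)
0x2D62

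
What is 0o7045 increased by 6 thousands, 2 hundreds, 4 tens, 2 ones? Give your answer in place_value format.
Convert 0o7045 (octal) → 7×512 + 4×8 + 5 = 3621 (decimal)
Convert 6 thousands, 2 hundreds, 4 tens, 2 ones (place-value notation) → 6×1000 + 2×100 + 4×10 + 2 = 6242 (decimal)
Compute 3621 + 6242 = 9863
Convert 9863 (decimal) → 9863 = 9×1000 + 8×100 + 6×10 + 3 → 9 thousands, 8 hundreds, 6 tens, 3 ones (place-value notation)
9 thousands, 8 hundreds, 6 tens, 3 ones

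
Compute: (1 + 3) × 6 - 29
Parentheses first: 1 + 3 = 4
Multiply: 4 × 6 = 24
Subtract: 24 - 29 = -5
-5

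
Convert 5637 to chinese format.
Convert 5637 (decimal) → 5637 = 5×1000 + 6×100 + 3×10 + 7 → 五千六百三十七 (Chinese numeral)
五千六百三十七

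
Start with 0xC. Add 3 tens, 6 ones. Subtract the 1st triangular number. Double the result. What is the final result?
Convert 0xC (hexadecimal) → 12 (decimal)
Start: 12
Convert 3 tens, 6 ones (place-value notation) → 3×10 + 6 = 36 (decimal)
12 + 36 = 48
Convert the 1st triangular number (triangular index) → 1×2/2 = 1 (decimal)
48 - 1 = 47
47 × 2 = 94
94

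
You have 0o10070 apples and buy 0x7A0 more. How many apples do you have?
Convert 0o10070 (octal) → 1×4096 + 7×8 = 4152 (decimal)
Convert 0x7A0 (hexadecimal) → 7×256 + 10×16 = 1952 (decimal)
Compute 4152 + 1952 = 6104
6104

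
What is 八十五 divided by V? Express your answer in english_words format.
Convert 八十五 (Chinese numeral) → 8×10 + 5 = 85 (decimal)
Convert V (Roman numeral) → 5 (decimal)
Compute 85 ÷ 5 = 17
Convert 17 (decimal) → seventeen (English words)
seventeen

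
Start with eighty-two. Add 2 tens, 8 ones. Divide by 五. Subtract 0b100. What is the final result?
Convert eighty-two (English words) → 82 (decimal)
Start: 82
Convert 2 tens, 8 ones (place-value notation) → 2×10 + 8 = 28 (decimal)
82 + 28 = 110
Convert 五 (Chinese numeral) → 5 (decimal)
110 ÷ 5 = 22
Convert 0b100 (binary) → 4 (decimal)
22 - 4 = 18
18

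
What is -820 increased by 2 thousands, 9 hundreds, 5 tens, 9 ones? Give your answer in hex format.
Convert 2 thousands, 9 hundreds, 5 tens, 9 ones (place-value notation) → 2×1000 + 9×100 + 5×10 + 9 = 2959 (decimal)
Compute -820 + 2959 = 2139
Convert 2139 (decimal) → 2139 = 8×256 + 5×16 + 11 → 0x85B (hexadecimal)
0x85B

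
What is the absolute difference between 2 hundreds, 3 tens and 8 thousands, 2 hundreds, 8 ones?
Convert 2 hundreds, 3 tens (place-value notation) → 2×100 + 3×10 = 230 (decimal)
Convert 8 thousands, 2 hundreds, 8 ones (place-value notation) → 8×1000 + 2×100 + 8 = 8208 (decimal)
Compute |230 - 8208| = 7978
7978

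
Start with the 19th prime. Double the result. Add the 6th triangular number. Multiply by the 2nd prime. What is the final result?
Convert the 19th prime (prime index) → 67 (decimal)
Start: 67
67 × 2 = 134
Convert the 6th triangular number (triangular index) → 6×7/2 = 21 (decimal)
134 + 21 = 155
Convert the 2nd prime (prime index) → 3 (decimal)
155 × 3 = 465
465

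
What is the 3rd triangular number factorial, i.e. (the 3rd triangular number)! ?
Convert the 3rd triangular number (triangular index) → 3×4/2 = 6 (decimal)
Compute 6! = 720
720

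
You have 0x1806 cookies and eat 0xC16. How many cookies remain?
Convert 0x1806 (hexadecimal) → 1×4096 + 8×256 + 6 = 6150 (decimal)
Convert 0xC16 (hexadecimal) → 12×256 + 1×16 + 6 = 3094 (decimal)
Compute 6150 - 3094 = 3056
3056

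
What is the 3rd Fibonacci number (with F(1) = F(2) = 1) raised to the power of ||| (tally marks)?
Convert the 3rd Fibonacci number (with F(1) = F(2) = 1) (Fibonacci index) → 1, 1, 2 → 2 (decimal)
Convert ||| (tally marks) → 3 (decimal)
Compute 2 ^ 3 = 8
8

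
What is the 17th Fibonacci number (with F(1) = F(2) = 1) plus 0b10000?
The 17th Fibonacci number (with F(1) = F(2) = 1) = 1597
Convert 0b10000 (binary) → 16 (decimal)
Compute 1597 + 16 = 1613
1613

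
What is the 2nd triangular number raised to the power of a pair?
Convert the 2nd triangular number (triangular index) → 2×3/2 = 3 (decimal)
Convert a pair (colloquial) → 2 (decimal)
Compute 3 ^ 2 = 9
9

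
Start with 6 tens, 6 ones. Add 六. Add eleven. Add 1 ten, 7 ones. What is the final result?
Convert 6 tens, 6 ones (place-value notation) → 6×10 + 6 = 66 (decimal)
Start: 66
Convert 六 (Chinese numeral) → 6 (decimal)
66 + 6 = 72
Convert eleven (English words) → 11 (decimal)
72 + 11 = 83
Convert 1 ten, 7 ones (place-value notation) → 1×10 + 7 = 17 (decimal)
83 + 17 = 100
100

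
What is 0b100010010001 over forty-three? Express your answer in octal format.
Convert 0b100010010001 (binary) → 2048 + 128 + 16 + 1 = 2193 (decimal)
Convert forty-three (English words) → 43 (decimal)
Compute 2193 ÷ 43 = 51
Convert 51 (decimal) → 51 = 6×8 + 3 → 0o63 (octal)
0o63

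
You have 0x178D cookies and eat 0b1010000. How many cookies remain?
Convert 0x178D (hexadecimal) → 1×4096 + 7×256 + 8×16 + 13 = 6029 (decimal)
Convert 0b1010000 (binary) → 64 + 16 = 80 (decimal)
Compute 6029 - 80 = 5949
5949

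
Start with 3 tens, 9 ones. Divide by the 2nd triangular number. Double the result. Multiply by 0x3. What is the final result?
Convert 3 tens, 9 ones (place-value notation) → 3×10 + 9 = 39 (decimal)
Start: 39
Convert the 2nd triangular number (triangular index) → 2×3/2 = 3 (decimal)
39 ÷ 3 = 13
13 × 2 = 26
Convert 0x3 (hexadecimal) → 3 (decimal)
26 × 3 = 78
78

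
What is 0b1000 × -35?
Convert 0b1000 (binary) → 8 (decimal)
Compute 8 × -35 = -280
-280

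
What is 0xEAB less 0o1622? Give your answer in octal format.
Convert 0xEAB (hexadecimal) → 14×256 + 10×16 + 11 = 3755 (decimal)
Convert 0o1622 (octal) → 1×512 + 6×64 + 2×8 + 2 = 914 (decimal)
Compute 3755 - 914 = 2841
Convert 2841 (decimal) → 2841 = 5×512 + 4×64 + 3×8 + 1 → 0o5431 (octal)
0o5431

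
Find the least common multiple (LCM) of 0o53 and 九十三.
Convert 0o53 (octal) → 5×8 + 3 = 43 (decimal)
Convert 九十三 (Chinese numeral) → 9×10 + 3 = 93 (decimal)
Compute lcm(43, 93) = 3999
3999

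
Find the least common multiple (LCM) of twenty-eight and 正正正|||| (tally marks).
Convert twenty-eight (English words) → 28 (decimal)
Convert 正正正|||| (tally marks) → 5 + 5 + 5 + 4 = 19 (decimal)
Compute lcm(28, 19) = 532
532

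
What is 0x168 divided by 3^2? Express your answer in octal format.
Convert 0x168 (hexadecimal) → 1×256 + 6×16 + 8 = 360 (decimal)
Convert 3^2 (power) → 9 (decimal)
Compute 360 ÷ 9 = 40
Convert 40 (decimal) → 40 = 5×8 → 0o50 (octal)
0o50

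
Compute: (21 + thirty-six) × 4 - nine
Convert thirty-six (English words) → 36 (decimal)
Convert nine (English words) → 9 (decimal)
Expression in decimal: (21 + 36) × 4 - 9
Parentheses first: 21 + 36 = 57
Multiply: 57 × 4 = 228
Subtract: 228 - 9 = 219
219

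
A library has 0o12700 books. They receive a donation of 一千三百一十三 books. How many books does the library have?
Convert 0o12700 (octal) → 1×4096 + 2×512 + 7×64 = 5568 (decimal)
Convert 一千三百一十三 (Chinese numeral) → 1×1000 + 3×100 + 1×10 + 3 = 1313 (decimal)
Compute 5568 + 1313 = 6881
6881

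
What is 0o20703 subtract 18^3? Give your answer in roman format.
Convert 0o20703 (octal) → 2×4096 + 7×64 + 3 = 8643 (decimal)
Convert 18^3 (power) → 5832 (decimal)
Compute 8643 - 5832 = 2811
Convert 2811 (decimal) → 2811 = 1000 + 1000 + 500 + 100 + 100 + 100 + 10 + 1 → MMDCCCXI (Roman numeral)
MMDCCCXI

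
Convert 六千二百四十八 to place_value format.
Convert 六千二百四十八 (Chinese numeral) → 6×1000 + 2×100 + 4×10 + 8 = 6248 (decimal)
Convert 6248 (decimal) → 6248 = 6×1000 + 2×100 + 4×10 + 8 → 6 thousands, 2 hundreds, 4 tens, 8 ones (place-value notation)
6 thousands, 2 hundreds, 4 tens, 8 ones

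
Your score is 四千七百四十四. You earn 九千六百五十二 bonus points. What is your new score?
Convert 四千七百四十四 (Chinese numeral) → 4×1000 + 7×100 + 4×10 + 4 = 4744 (decimal)
Convert 九千六百五十二 (Chinese numeral) → 9×1000 + 6×100 + 5×10 + 2 = 9652 (decimal)
Compute 4744 + 9652 = 14396
14396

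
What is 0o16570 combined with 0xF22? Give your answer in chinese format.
Convert 0o16570 (octal) → 1×4096 + 6×512 + 5×64 + 7×8 = 7544 (decimal)
Convert 0xF22 (hexadecimal) → 15×256 + 2×16 + 2 = 3874 (decimal)
Compute 7544 + 3874 = 11418
Convert 11418 (decimal) → 11418 = 1×10000 + 1×1000 + 4×100 + 1×10 + 8 → 一万一千四百一十八 (Chinese numeral)
一万一千四百一十八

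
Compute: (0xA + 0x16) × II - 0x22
Convert 0xA (hexadecimal) → 10 (decimal)
Convert 0x16 (hexadecimal) → 1×16 + 6 = 22 (decimal)
Convert II (Roman numeral) → 1 + 1 = 2 (decimal)
Convert 0x22 (hexadecimal) → 2×16 + 2 = 34 (decimal)
Expression in decimal: (10 + 22) × 2 - 34
Parentheses first: 10 + 22 = 32
Multiply: 32 × 2 = 64
Subtract: 64 - 34 = 30
30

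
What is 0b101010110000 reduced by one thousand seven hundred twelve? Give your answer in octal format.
Convert 0b101010110000 (binary) → 2048 + 512 + 128 + 32 + 16 = 2736 (decimal)
Convert one thousand seven hundred twelve (English words) → 1×1000 + 7×100 + 12 = 1712 (decimal)
Compute 2736 - 1712 = 1024
Convert 1024 (decimal) → 1024 = 2×512 → 0o2000 (octal)
0o2000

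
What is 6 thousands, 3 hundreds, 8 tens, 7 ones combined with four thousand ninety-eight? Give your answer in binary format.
Convert 6 thousands, 3 hundreds, 8 tens, 7 ones (place-value notation) → 6×1000 + 3×100 + 8×10 + 7 = 6387 (decimal)
Convert four thousand ninety-eight (English words) → 4×1000 + 98 = 4098 (decimal)
Compute 6387 + 4098 = 10485
Convert 10485 (decimal) → 10485 = 8192 + 2048 + 128 + 64 + 32 + 16 + 4 + 1 → 0b10100011110101 (binary)
0b10100011110101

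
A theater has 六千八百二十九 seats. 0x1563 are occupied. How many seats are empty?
Convert 六千八百二十九 (Chinese numeral) → 6×1000 + 8×100 + 2×10 + 9 = 6829 (decimal)
Convert 0x1563 (hexadecimal) → 1×4096 + 5×256 + 6×16 + 3 = 5475 (decimal)
Compute 6829 - 5475 = 1354
1354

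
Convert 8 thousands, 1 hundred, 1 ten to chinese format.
Convert 8 thousands, 1 hundred, 1 ten (place-value notation) → 8×1000 + 1×100 + 1×10 = 8110 (decimal)
Convert 8110 (decimal) → 8110 = 8×1000 + 1×100 + 1×10 → 八千一百一十 (Chinese numeral)
八千一百一十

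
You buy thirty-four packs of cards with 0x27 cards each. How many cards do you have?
Convert 0x27 (hexadecimal) → 2×16 + 7 = 39 (decimal)
Convert thirty-four (English words) → 34 (decimal)
Compute 39 × 34 = 1326
1326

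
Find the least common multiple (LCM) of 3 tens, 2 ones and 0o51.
Convert 3 tens, 2 ones (place-value notation) → 3×10 + 2 = 32 (decimal)
Convert 0o51 (octal) → 5×8 + 1 = 41 (decimal)
Compute lcm(32, 41) = 1312
1312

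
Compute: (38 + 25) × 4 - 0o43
Convert 0o43 (octal) → 4×8 + 3 = 35 (decimal)
Expression in decimal: (38 + 25) × 4 - 35
Parentheses first: 38 + 25 = 63
Multiply: 63 × 4 = 252
Subtract: 252 - 35 = 217
217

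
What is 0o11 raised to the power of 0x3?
Convert 0o11 (octal) → 1×8 + 1 = 9 (decimal)
Convert 0x3 (hexadecimal) → 3 (decimal)
Compute 9 ^ 3 = 729
729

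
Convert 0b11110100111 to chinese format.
Convert 0b11110100111 (binary) → 1024 + 512 + 256 + 128 + 32 + 4 + 2 + 1 = 1959 (decimal)
Convert 1959 (decimal) → 1959 = 1×1000 + 9×100 + 5×10 + 9 → 一千九百五十九 (Chinese numeral)
一千九百五十九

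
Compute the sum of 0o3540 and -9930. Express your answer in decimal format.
Convert 0o3540 (octal) → 3×512 + 5×64 + 4×8 = 1888 (decimal)
Compute 1888 + -9930 = -8042
-8042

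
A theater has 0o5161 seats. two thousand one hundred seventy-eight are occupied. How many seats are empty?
Convert 0o5161 (octal) → 5×512 + 1×64 + 6×8 + 1 = 2673 (decimal)
Convert two thousand one hundred seventy-eight (English words) → 2×1000 + 1×100 + 78 = 2178 (decimal)
Compute 2673 - 2178 = 495
495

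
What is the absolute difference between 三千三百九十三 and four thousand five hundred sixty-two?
Convert 三千三百九十三 (Chinese numeral) → 3×1000 + 3×100 + 9×10 + 3 = 3393 (decimal)
Convert four thousand five hundred sixty-two (English words) → 4×1000 + 5×100 + 62 = 4562 (decimal)
Compute |3393 - 4562| = 1169
1169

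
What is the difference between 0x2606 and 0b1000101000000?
Convert 0x2606 (hexadecimal) → 2×4096 + 6×256 + 6 = 9734 (decimal)
Convert 0b1000101000000 (binary) → 4096 + 256 + 64 = 4416 (decimal)
Difference: |9734 - 4416| = 5318
5318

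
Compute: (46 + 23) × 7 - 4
Parentheses first: 46 + 23 = 69
Multiply: 69 × 7 = 483
Subtract: 483 - 4 = 479
479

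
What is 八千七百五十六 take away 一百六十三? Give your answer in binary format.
Convert 八千七百五十六 (Chinese numeral) → 8×1000 + 7×100 + 5×10 + 6 = 8756 (decimal)
Convert 一百六十三 (Chinese numeral) → 1×100 + 6×10 + 3 = 163 (decimal)
Compute 8756 - 163 = 8593
Convert 8593 (decimal) → 8593 = 8192 + 256 + 128 + 16 + 1 → 0b10000110010001 (binary)
0b10000110010001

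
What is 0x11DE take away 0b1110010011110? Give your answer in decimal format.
Convert 0x11DE (hexadecimal) → 1×4096 + 1×256 + 13×16 + 14 = 4574 (decimal)
Convert 0b1110010011110 (binary) → 4096 + 2048 + 1024 + 128 + 16 + 8 + 4 + 2 = 7326 (decimal)
Compute 4574 - 7326 = -2752
-2752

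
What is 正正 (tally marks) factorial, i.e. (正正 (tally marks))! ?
Convert 正正 (tally marks) → 5 + 5 = 10 (decimal)
Compute 10! = 3628800
3628800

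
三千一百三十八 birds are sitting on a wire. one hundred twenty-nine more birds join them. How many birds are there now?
Convert 三千一百三十八 (Chinese numeral) → 3×1000 + 1×100 + 3×10 + 8 = 3138 (decimal)
Convert one hundred twenty-nine (English words) → 1×100 + 29 = 129 (decimal)
Compute 3138 + 129 = 3267
3267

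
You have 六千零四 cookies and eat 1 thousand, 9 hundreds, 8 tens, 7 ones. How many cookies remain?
Convert 六千零四 (Chinese numeral) → 6×1000 + 4 = 6004 (decimal)
Convert 1 thousand, 9 hundreds, 8 tens, 7 ones (place-value notation) → 1×1000 + 9×100 + 8×10 + 7 = 1987 (decimal)
Compute 6004 - 1987 = 4017
4017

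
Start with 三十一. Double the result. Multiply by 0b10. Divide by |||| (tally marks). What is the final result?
Convert 三十一 (Chinese numeral) → 3×10 + 1 = 31 (decimal)
Start: 31
31 × 2 = 62
Convert 0b10 (binary) → 2 (decimal)
62 × 2 = 124
Convert |||| (tally marks) → 4 (decimal)
124 ÷ 4 = 31
31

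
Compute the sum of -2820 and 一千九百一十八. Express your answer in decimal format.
Convert 一千九百一十八 (Chinese numeral) → 1×1000 + 9×100 + 1×10 + 8 = 1918 (decimal)
Compute -2820 + 1918 = -902
-902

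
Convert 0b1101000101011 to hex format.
Convert 0b1101000101011 (binary) → 4096 + 2048 + 512 + 32 + 8 + 2 + 1 = 6699 (decimal)
Convert 6699 (decimal) → 6699 = 1×4096 + 10×256 + 2×16 + 11 → 0x1A2B (hexadecimal)
0x1A2B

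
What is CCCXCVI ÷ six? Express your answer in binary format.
Convert CCCXCVI (Roman numeral) → 100 + 100 + 100 + 90 + 5 + 1 = 396 (decimal)
Convert six (English words) → 6 (decimal)
Compute 396 ÷ 6 = 66
Convert 66 (decimal) → 66 = 64 + 2 → 0b1000010 (binary)
0b1000010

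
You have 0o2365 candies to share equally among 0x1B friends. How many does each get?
Convert 0o2365 (octal) → 2×512 + 3×64 + 6×8 + 5 = 1269 (decimal)
Convert 0x1B (hexadecimal) → 1×16 + 11 = 27 (decimal)
Compute 1269 ÷ 27 = 47
47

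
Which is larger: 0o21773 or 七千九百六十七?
Convert 0o21773 (octal) → 2×4096 + 1×512 + 7×64 + 7×8 + 3 = 9211 (decimal)
Convert 七千九百六十七 (Chinese numeral) → 7×1000 + 9×100 + 6×10 + 7 = 7967 (decimal)
Compare 9211 vs 7967: larger = 9211
9211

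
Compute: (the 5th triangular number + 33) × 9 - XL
Convert the 5th triangular number (triangular index) → 5×6/2 = 15 (decimal)
Convert XL (Roman numeral) → 40 (decimal)
Expression in decimal: (15 + 33) × 9 - 40
Parentheses first: 15 + 33 = 48
Multiply: 48 × 9 = 432
Subtract: 432 - 40 = 392
392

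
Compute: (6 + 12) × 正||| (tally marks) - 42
Convert 正||| (tally marks) → 5 + 3 = 8 (decimal)
Expression in decimal: (6 + 12) × 8 - 42
Parentheses first: 6 + 12 = 18
Multiply: 18 × 8 = 144
Subtract: 144 - 42 = 102
102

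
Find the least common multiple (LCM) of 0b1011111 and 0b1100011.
Convert 0b1011111 (binary) → 64 + 16 + 8 + 4 + 2 + 1 = 95 (decimal)
Convert 0b1100011 (binary) → 64 + 32 + 2 + 1 = 99 (decimal)
Compute lcm(95, 99) = 9405
9405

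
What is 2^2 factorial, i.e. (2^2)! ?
Convert 2^2 (power) → 4 (decimal)
Compute 4! = 24
24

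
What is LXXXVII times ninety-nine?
Convert LXXXVII (Roman numeral) → 50 + 10 + 10 + 10 + 5 + 1 + 1 = 87 (decimal)
Convert ninety-nine (English words) → 99 (decimal)
Compute 87 × 99 = 8613
8613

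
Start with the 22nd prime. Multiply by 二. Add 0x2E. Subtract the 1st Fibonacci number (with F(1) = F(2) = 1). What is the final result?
Convert the 22nd prime (prime index) → 79 (decimal)
Start: 79
Convert 二 (Chinese numeral) → 2 (decimal)
79 × 2 = 158
Convert 0x2E (hexadecimal) → 2×16 + 14 = 46 (decimal)
158 + 46 = 204
Convert the 1st Fibonacci number (with F(1) = F(2) = 1) (Fibonacci index) → 1 (decimal)
204 - 1 = 203
203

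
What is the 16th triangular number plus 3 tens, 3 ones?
The 16th triangular number = 16×17/2 = 136
Convert 3 tens, 3 ones (place-value notation) → 3×10 + 3 = 33 (decimal)
Compute 136 + 33 = 169
169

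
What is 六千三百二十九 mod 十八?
Convert 六千三百二十九 (Chinese numeral) → 6×1000 + 3×100 + 2×10 + 9 = 6329 (decimal)
Convert 十八 (Chinese numeral) → 1×10 + 8 = 18 (decimal)
Compute 6329 mod 18 = 11
11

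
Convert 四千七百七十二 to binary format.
Convert 四千七百七十二 (Chinese numeral) → 4×1000 + 7×100 + 7×10 + 2 = 4772 (decimal)
Convert 4772 (decimal) → 4772 = 4096 + 512 + 128 + 32 + 4 → 0b1001010100100 (binary)
0b1001010100100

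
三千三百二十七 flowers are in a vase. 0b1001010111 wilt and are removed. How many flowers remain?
Convert 三千三百二十七 (Chinese numeral) → 3×1000 + 3×100 + 2×10 + 7 = 3327 (decimal)
Convert 0b1001010111 (binary) → 512 + 64 + 16 + 4 + 2 + 1 = 599 (decimal)
Compute 3327 - 599 = 2728
2728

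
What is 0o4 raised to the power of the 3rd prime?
Convert 0o4 (octal) → 4 (decimal)
Convert the 3rd prime (prime index) → 5 (decimal)
Compute 4 ^ 5 = 1024
1024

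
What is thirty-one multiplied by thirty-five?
Convert thirty-one (English words) → 31 (decimal)
Convert thirty-five (English words) → 35 (decimal)
Compute 31 × 35 = 1085
1085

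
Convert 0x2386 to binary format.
Convert 0x2386 (hexadecimal) → 2×4096 + 3×256 + 8×16 + 6 = 9094 (decimal)
Convert 9094 (decimal) → 9094 = 8192 + 512 + 256 + 128 + 4 + 2 → 0b10001110000110 (binary)
0b10001110000110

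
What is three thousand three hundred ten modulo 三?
Convert three thousand three hundred ten (English words) → 3×1000 + 3×100 + 10 = 3310 (decimal)
Convert 三 (Chinese numeral) → 3 (decimal)
Compute 3310 mod 3 = 1
1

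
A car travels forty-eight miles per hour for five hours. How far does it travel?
Convert forty-eight (English words) → 48 (decimal)
Convert five (English words) → 5 (decimal)
Compute 48 × 5 = 240
240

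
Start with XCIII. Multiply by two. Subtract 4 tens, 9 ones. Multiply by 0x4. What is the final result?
Convert XCIII (Roman numeral) → 90 + 1 + 1 + 1 = 93 (decimal)
Start: 93
Convert two (English words) → 2 (decimal)
93 × 2 = 186
Convert 4 tens, 9 ones (place-value notation) → 4×10 + 9 = 49 (decimal)
186 - 49 = 137
Convert 0x4 (hexadecimal) → 4 (decimal)
137 × 4 = 548
548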